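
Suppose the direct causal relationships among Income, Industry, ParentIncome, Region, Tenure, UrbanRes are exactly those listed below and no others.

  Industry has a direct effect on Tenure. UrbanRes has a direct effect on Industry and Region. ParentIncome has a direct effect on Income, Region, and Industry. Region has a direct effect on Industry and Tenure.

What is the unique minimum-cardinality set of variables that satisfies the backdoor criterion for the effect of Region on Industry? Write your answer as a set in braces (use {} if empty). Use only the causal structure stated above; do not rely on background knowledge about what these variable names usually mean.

Variables eligible for adjustment (non-descendants of Region, excluding Region and Industry): {Income, ParentIncome, UrbanRes}.
Backdoor paths from Region to Industry:
  P1: Region <- UrbanRes -> Industry
  P2: Region <- ParentIncome -> Industry
The empty set is not sufficient: P1 (Region <- UrbanRes -> Industry) has no collider blocking it and no conditioned non-collider, so it is open.
Try {ParentIncome, UrbanRes}:
  P1: blocked at fork node UrbanRes ∈ conditioning set.
  P2: blocked at fork node ParentIncome ∈ conditioning set.
{ParentIncome, UrbanRes} contains no descendant of Region and blocks every backdoor path.
Every element of {ParentIncome, UrbanRes} is needed (dropping ParentIncome leaves P2 open; dropping UrbanRes leaves P1 open), so no proper subset is valid.
Among all size-2 subsets of the eligible variables, only {ParentIncome, UrbanRes} blocks every backdoor path, so it is the unique smallest valid adjustment set.

{ParentIncome, UrbanRes}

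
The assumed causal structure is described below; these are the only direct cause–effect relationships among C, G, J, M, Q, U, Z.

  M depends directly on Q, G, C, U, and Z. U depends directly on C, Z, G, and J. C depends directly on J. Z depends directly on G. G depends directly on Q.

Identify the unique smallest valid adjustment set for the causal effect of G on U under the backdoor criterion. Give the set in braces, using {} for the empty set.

{}

Variables eligible for adjustment (non-descendants of G, excluding G and U): {C, J, Q}.
Backdoor paths from G to U:
  P1: G <- Q -> M <- C <- J -> U
  P2: G <- Q -> M <- C -> U
  P3: G <- Q -> M <- Z -> U
  P4: G <- Q -> M <- U
Each backdoor path contains an unconditioned collider, so every path is already blocked with the empty conditioning set:
  P1: blocked at collider M (neither it nor any descendant is in the conditioning set).
  P2: blocked at collider M (neither it nor any descendant is in the conditioning set).
  P3: blocked at collider M (neither it nor any descendant is in the conditioning set).
  P4: blocked at collider M (neither it nor any descendant is in the conditioning set).
The empty set is therefore the unique smallest valid set.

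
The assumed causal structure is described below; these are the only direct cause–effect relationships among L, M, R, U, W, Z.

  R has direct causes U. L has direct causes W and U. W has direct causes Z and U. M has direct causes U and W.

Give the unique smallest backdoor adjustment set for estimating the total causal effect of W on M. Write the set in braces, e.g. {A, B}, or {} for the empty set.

Variables eligible for adjustment (non-descendants of W, excluding W and M): {R, U, Z}.
Backdoor paths from W to M:
  P1: W <- U -> M
The empty set is not sufficient: P1 (W <- U -> M) has no collider blocking it and no conditioned non-collider, so it is open.
Try {U}:
  P1: blocked at fork node U ∈ conditioning set.
{U} contains no descendant of W and blocks every backdoor path.
No other singleton works — e.g. {Z} leaves P1 open — so {U} is the unique smallest valid adjustment set.

{U}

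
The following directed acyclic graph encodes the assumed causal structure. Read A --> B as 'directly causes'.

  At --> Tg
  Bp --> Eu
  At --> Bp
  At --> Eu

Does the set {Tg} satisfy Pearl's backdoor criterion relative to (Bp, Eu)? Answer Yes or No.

Backdoor paths from Bp to Eu (paths whose first edge points into Bp):
  P1: Bp <- At -> Eu
Condition 1 (no descendant of Bp in the set): holds — descendants of Bp are {Eu}; none are in {Tg}.
Condition 2 (every backdoor path blocked by {Tg}):
  P1: open — no interior node is in the conditioning set.
{Tg} does not satisfy the backdoor criterion.

No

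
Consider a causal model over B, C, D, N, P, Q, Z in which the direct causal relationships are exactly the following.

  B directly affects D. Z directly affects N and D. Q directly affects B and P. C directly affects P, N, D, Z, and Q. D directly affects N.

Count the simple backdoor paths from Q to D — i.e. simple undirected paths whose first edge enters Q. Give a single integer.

A backdoor path from Q to D is any simple undirected path whose first edge points into Q (i.e. leaves Q via a parent).
Parents of Q: {C}.
Enumerating:
  P1: Q <- C -> Z -> D
  P2: Q <- C -> Z -> N <- D
  P3: Q <- C -> D
  P4: Q <- C -> N <- Z -> D
  P5: Q <- C -> N <- D
That exhausts the simple backdoor paths. Count: 5.

5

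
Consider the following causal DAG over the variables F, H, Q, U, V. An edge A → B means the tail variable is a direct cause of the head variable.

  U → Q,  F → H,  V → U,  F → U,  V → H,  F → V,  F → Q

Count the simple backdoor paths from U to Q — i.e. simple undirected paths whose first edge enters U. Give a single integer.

3

A backdoor path from U to Q is any simple undirected path whose first edge points into U (i.e. leaves U via a parent).
Parents of U: {F, V}.
Enumerating:
  P1: U <- F -> Q
  P2: U <- V <- F -> Q
  P3: U <- V -> H <- F -> Q
That exhausts the simple backdoor paths. Count: 3.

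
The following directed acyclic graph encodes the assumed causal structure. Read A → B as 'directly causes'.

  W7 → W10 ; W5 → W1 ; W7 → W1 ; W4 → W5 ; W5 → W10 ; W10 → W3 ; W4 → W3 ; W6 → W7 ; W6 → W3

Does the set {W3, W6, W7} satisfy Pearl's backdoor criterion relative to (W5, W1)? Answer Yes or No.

Backdoor paths from W5 to W1 (paths whose first edge points into W5):
  P1: W5 <- W4 -> W3 <- W6 -> W7 -> W1
  P2: W5 <- W4 -> W3 <- W10 <- W7 -> W1
Condition 1 (no descendant of W5 in the set): FAILS — W3 is a descendant of W5.
Condition 2 (every backdoor path blocked by {W3, W6, W7}):
  P1: blocked at fork node W6 ∈ conditioning set.
  P2: blocked at fork node W7 ∈ conditioning set.
{W3, W6, W7} does not satisfy the backdoor criterion.

No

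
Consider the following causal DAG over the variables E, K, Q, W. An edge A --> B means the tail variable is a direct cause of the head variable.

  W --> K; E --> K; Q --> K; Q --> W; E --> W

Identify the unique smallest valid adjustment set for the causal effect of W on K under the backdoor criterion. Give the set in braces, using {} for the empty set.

{E, Q}

Variables eligible for adjustment (non-descendants of W, excluding W and K): {E, Q}.
Backdoor paths from W to K:
  P1: W <- Q -> K
  P2: W <- E -> K
The empty set is not sufficient: P1 (W <- Q -> K) has no collider blocking it and no conditioned non-collider, so it is open.
Try {E, Q}:
  P1: blocked at fork node Q ∈ conditioning set.
  P2: blocked at fork node E ∈ conditioning set.
{E, Q} contains no descendant of W and blocks every backdoor path.
Every element of {E, Q} is needed (dropping E leaves P2 open; dropping Q leaves P1 open), so no proper subset is valid.
Among all size-2 subsets of the eligible variables, only {E, Q} blocks every backdoor path, so it is the unique smallest valid adjustment set.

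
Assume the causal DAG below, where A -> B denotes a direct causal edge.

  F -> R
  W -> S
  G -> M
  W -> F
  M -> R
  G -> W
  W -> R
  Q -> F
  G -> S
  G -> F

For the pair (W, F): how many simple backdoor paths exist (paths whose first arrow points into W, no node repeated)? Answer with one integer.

2

A backdoor path from W to F is any simple undirected path whose first edge points into W (i.e. leaves W via a parent).
Parents of W: {G}.
Enumerating:
  P1: W <- G -> M -> R <- F
  P2: W <- G -> F
That exhausts the simple backdoor paths. Count: 2.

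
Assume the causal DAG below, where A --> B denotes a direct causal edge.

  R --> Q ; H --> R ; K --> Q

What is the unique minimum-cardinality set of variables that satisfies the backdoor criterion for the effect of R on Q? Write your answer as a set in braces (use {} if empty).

Variables eligible for adjustment (non-descendants of R, excluding R and Q): {H, K}.
Backdoor paths from R to Q:
  (none)
With no backdoor paths the empty set already satisfies the criterion, and it is trivially minimal.

{}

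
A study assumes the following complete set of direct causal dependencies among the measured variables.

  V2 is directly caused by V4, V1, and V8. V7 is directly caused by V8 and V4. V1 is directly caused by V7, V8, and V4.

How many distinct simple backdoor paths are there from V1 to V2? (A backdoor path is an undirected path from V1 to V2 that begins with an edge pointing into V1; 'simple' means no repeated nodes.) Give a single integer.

A backdoor path from V1 to V2 is any simple undirected path whose first edge points into V1 (i.e. leaves V1 via a parent).
Parents of V1: {V4, V7, V8}.
Enumerating:
  P1: V1 <- V4 -> V7 <- V8 -> V2
  P2: V1 <- V4 -> V2
  P3: V1 <- V8 -> V7 <- V4 -> V2
  P4: V1 <- V8 -> V2
  P5: V1 <- V7 <- V4 -> V2
  P6: V1 <- V7 <- V8 -> V2
That exhausts the simple backdoor paths. Count: 6.

6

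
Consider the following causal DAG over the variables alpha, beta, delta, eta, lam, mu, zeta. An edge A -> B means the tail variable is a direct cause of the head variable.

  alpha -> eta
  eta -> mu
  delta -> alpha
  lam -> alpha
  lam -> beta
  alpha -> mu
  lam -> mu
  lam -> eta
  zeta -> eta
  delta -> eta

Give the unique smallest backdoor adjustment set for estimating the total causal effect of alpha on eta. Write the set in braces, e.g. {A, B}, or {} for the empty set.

{delta, lam}

Variables eligible for adjustment (non-descendants of alpha, excluding alpha and eta): {beta, delta, lam, zeta}.
Backdoor paths from alpha to eta:
  P1: alpha <- delta -> eta
  P2: alpha <- lam -> eta
  P3: alpha <- lam -> mu <- eta
The empty set is not sufficient: P1 (alpha <- delta -> eta) has no collider blocking it and no conditioned non-collider, so it is open.
Try {delta, lam}:
  P1: blocked at fork node delta ∈ conditioning set.
  P2: blocked at fork node lam ∈ conditioning set.
  P3: blocked at fork node lam ∈ conditioning set.
{delta, lam} contains no descendant of alpha and blocks every backdoor path.
Every element of {delta, lam} is needed (dropping delta leaves P1 open; dropping lam leaves P2 open), so no proper subset is valid.
Among all size-2 subsets of the eligible variables, only {delta, lam} blocks every backdoor path, so it is the unique smallest valid adjustment set.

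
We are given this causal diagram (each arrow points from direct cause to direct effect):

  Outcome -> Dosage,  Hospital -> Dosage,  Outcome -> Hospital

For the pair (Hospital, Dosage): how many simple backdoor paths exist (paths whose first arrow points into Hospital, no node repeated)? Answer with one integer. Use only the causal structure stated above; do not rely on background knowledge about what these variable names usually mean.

A backdoor path from Hospital to Dosage is any simple undirected path whose first edge points into Hospital (i.e. leaves Hospital via a parent).
Parents of Hospital: {Outcome}.
Enumerating:
  P1: Hospital <- Outcome -> Dosage
That exhausts the simple backdoor paths. Count: 1.

1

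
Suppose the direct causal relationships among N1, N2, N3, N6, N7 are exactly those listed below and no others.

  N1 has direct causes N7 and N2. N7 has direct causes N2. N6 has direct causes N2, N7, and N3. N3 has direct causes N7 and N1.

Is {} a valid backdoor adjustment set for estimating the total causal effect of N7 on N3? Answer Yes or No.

No

Backdoor paths from N7 to N3 (paths whose first edge points into N7):
  P1: N7 <- N2 -> N1 -> N3
  P2: N7 <- N2 -> N6 <- N3
Condition 1 (no descendant of N7 in the set): holds — descendants of N7 are {N1, N3, N6}; none are in {}.
Condition 2 (every backdoor path blocked by {}):
  P1: open — no interior node is in the conditioning set.
  P2: blocked at collider N6 (neither it nor any descendant is in the conditioning set).
{} does not satisfy the backdoor criterion.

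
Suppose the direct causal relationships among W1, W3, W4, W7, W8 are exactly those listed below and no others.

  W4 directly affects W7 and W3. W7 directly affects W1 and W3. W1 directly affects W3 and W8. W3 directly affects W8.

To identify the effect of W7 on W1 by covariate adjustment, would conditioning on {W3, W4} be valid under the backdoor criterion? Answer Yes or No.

Backdoor paths from W7 to W1 (paths whose first edge points into W7):
  P1: W7 <- W4 -> W3 <- W1
  P2: W7 <- W4 -> W3 -> W8 <- W1
Condition 1 (no descendant of W7 in the set): FAILS — W3 is a descendant of W7.
Condition 2 (every backdoor path blocked by {W3, W4}):
  P1: blocked at fork node W4 ∈ conditioning set.
  P2: blocked at fork node W4 ∈ conditioning set.
{W3, W4} does not satisfy the backdoor criterion.

No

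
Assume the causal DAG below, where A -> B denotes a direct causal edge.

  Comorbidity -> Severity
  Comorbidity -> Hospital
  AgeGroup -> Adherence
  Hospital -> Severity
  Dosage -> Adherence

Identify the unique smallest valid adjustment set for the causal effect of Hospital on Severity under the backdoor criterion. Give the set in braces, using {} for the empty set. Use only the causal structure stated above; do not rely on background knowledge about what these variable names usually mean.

{Comorbidity}

Variables eligible for adjustment (non-descendants of Hospital, excluding Hospital and Severity): {Adherence, AgeGroup, Comorbidity, Dosage}.
Backdoor paths from Hospital to Severity:
  P1: Hospital <- Comorbidity -> Severity
The empty set is not sufficient: P1 (Hospital <- Comorbidity -> Severity) has no collider blocking it and no conditioned non-collider, so it is open.
Try {Comorbidity}:
  P1: blocked at fork node Comorbidity ∈ conditioning set.
{Comorbidity} contains no descendant of Hospital and blocks every backdoor path.
No other singleton works — e.g. {AgeGroup} leaves P1 open — so {Comorbidity} is the unique smallest valid adjustment set.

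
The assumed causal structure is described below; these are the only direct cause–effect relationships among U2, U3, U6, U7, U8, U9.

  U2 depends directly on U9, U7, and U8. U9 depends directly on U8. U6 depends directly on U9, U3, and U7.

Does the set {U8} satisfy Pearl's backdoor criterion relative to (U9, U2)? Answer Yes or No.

Yes

Backdoor paths from U9 to U2 (paths whose first edge points into U9):
  P1: U9 <- U8 -> U2
Condition 1 (no descendant of U9 in the set): holds — descendants of U9 are {U2, U6}; none are in {U8}.
Condition 2 (every backdoor path blocked by {U8}):
  P1: blocked at fork node U8 ∈ conditioning set.
{U8} satisfies the backdoor criterion.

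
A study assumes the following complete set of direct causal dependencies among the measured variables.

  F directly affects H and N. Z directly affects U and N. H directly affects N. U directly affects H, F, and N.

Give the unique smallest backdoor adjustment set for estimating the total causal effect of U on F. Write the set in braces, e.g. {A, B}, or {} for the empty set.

Variables eligible for adjustment (non-descendants of U, excluding U and F): {Z}.
Backdoor paths from U to F:
  P1: U <- Z -> N <- F
  P2: U <- Z -> N <- H <- F
Each backdoor path contains an unconditioned collider, so every path is already blocked with the empty conditioning set:
  P1: blocked at collider N (neither it nor any descendant is in the conditioning set).
  P2: blocked at collider N (neither it nor any descendant is in the conditioning set).
The empty set is therefore the unique smallest valid set.

{}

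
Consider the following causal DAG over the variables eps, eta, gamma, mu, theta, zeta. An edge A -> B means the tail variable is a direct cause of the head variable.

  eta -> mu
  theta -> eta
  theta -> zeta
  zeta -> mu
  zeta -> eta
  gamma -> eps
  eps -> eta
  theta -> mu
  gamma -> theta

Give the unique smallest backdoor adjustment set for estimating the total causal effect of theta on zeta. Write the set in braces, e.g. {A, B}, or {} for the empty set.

Variables eligible for adjustment (non-descendants of theta, excluding theta and zeta): {eps, gamma}.
Backdoor paths from theta to zeta:
  P1: theta <- gamma -> eps -> eta <- zeta
  P2: theta <- gamma -> eps -> eta -> mu <- zeta
Each backdoor path contains an unconditioned collider, so every path is already blocked with the empty conditioning set:
  P1: blocked at collider eta (neither it nor any descendant is in the conditioning set).
  P2: blocked at collider mu (neither it nor any descendant is in the conditioning set).
The empty set is therefore the unique smallest valid set.

{}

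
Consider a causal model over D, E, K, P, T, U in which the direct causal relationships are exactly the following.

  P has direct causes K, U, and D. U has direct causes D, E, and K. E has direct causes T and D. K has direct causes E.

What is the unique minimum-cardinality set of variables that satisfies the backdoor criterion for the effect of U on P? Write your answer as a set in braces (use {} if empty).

Variables eligible for adjustment (non-descendants of U, excluding U and P): {D, E, K, T}.
Backdoor paths from U to P:
  P1: U <- D -> E -> K -> P
  P2: U <- D -> P
  P3: U <- E <- D -> P
  P4: U <- E -> K -> P
  P5: U <- K <- E <- D -> P
  P6: U <- K -> P
The empty set is not sufficient: P1 (U <- D -> E -> K -> P) has no collider blocking it and no conditioned non-collider, so it is open.
Try {D, K}:
  P1: blocked at fork node D ∈ conditioning set.
  P2: blocked at fork node D ∈ conditioning set.
  P3: blocked at fork node D ∈ conditioning set.
  P4: blocked at chain node K ∈ conditioning set.
  P5: blocked at chain node K ∈ conditioning set.
  P6: blocked at fork node K ∈ conditioning set.
{D, K} contains no descendant of U and blocks every backdoor path.
Every element of {D, K} is needed (dropping D leaves P2 open; dropping K leaves P4 open), so no proper subset is valid.
Among all size-2 subsets of the eligible variables, only {D, K} blocks every backdoor path, so it is the unique smallest valid adjustment set.

{D, K}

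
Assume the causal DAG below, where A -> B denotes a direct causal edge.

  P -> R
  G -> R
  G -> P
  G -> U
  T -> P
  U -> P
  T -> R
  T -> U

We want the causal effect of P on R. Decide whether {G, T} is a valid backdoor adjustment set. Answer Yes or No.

Yes

Backdoor paths from P to R (paths whose first edge points into P):
  P1: P <- G -> U <- T -> R
  P2: P <- G -> R
  P3: P <- T -> U <- G -> R
  P4: P <- T -> R
  P5: P <- U <- G -> R
  P6: P <- U <- T -> R
Condition 1 (no descendant of P in the set): holds — descendants of P are {R}; none are in {G, T}.
Condition 2 (every backdoor path blocked by {G, T}):
  P1: blocked at fork node G ∈ conditioning set.
  P2: blocked at fork node G ∈ conditioning set.
  P3: blocked at fork node T ∈ conditioning set.
  P4: blocked at fork node T ∈ conditioning set.
  P5: blocked at fork node G ∈ conditioning set.
  P6: blocked at fork node T ∈ conditioning set.
{G, T} satisfies the backdoor criterion.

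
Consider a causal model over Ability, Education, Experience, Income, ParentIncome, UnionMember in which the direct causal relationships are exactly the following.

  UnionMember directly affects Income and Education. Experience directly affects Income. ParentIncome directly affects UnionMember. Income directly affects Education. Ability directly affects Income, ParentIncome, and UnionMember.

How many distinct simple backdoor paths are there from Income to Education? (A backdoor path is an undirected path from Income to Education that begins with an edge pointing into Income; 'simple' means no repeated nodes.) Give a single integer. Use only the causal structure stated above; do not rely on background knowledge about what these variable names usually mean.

A backdoor path from Income to Education is any simple undirected path whose first edge points into Income (i.e. leaves Income via a parent).
Parents of Income: {Ability, Experience, UnionMember}.
Enumerating:
  P1: Income <- Ability -> ParentIncome -> UnionMember -> Education
  P2: Income <- Ability -> UnionMember -> Education
  P3: Income <- UnionMember -> Education
That exhausts the simple backdoor paths. Count: 3.

3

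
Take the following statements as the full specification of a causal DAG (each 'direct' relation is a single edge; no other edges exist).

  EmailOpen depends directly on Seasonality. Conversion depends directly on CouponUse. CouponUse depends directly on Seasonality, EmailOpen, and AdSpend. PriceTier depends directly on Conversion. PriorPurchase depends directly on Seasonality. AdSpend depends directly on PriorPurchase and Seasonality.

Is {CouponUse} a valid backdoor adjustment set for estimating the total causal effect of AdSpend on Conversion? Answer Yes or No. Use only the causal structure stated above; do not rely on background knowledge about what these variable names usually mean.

No

Backdoor paths from AdSpend to Conversion (paths whose first edge points into AdSpend):
  P1: AdSpend <- Seasonality -> EmailOpen -> CouponUse -> Conversion
  P2: AdSpend <- Seasonality -> CouponUse -> Conversion
  P3: AdSpend <- PriorPurchase <- Seasonality -> EmailOpen -> CouponUse -> Conversion
  P4: AdSpend <- PriorPurchase <- Seasonality -> CouponUse -> Conversion
Condition 1 (no descendant of AdSpend in the set): FAILS — CouponUse is a descendant of AdSpend.
Condition 2 (every backdoor path blocked by {CouponUse}):
  P1: blocked at chain node CouponUse ∈ conditioning set.
  P2: blocked at chain node CouponUse ∈ conditioning set.
  P3: blocked at chain node CouponUse ∈ conditioning set.
  P4: blocked at chain node CouponUse ∈ conditioning set.
{CouponUse} does not satisfy the backdoor criterion.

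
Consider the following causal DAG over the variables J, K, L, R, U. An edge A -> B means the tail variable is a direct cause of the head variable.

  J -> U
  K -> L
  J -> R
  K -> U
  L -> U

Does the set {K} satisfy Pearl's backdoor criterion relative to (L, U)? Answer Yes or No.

Backdoor paths from L to U (paths whose first edge points into L):
  P1: L <- K -> U
Condition 1 (no descendant of L in the set): holds — descendants of L are {U}; none are in {K}.
Condition 2 (every backdoor path blocked by {K}):
  P1: blocked at fork node K ∈ conditioning set.
{K} satisfies the backdoor criterion.

Yes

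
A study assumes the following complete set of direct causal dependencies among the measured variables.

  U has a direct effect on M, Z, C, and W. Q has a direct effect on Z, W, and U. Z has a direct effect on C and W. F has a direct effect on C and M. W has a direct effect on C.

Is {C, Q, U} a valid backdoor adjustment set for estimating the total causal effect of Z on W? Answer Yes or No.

Backdoor paths from Z to W (paths whose first edge points into Z):
  P1: Z <- Q -> U -> W
  P2: Z <- Q -> U -> M <- F -> C <- W
  P3: Z <- Q -> U -> C <- W
  P4: Z <- Q -> W
  P5: Z <- U <- Q -> W
  P6: Z <- U -> W
  P7: Z <- U -> M <- F -> C <- W
  P8: Z <- U -> C <- W
Condition 1 (no descendant of Z in the set): FAILS — C is a descendant of Z.
Condition 2 (every backdoor path blocked by {C, Q, U}):
  P1: blocked at fork node Q ∈ conditioning set.
  P2: blocked at fork node Q ∈ conditioning set.
  P3: blocked at fork node Q ∈ conditioning set.
  P4: blocked at fork node Q ∈ conditioning set.
  P5: blocked at chain node U ∈ conditioning set.
  P6: blocked at fork node U ∈ conditioning set.
  P7: blocked at fork node U ∈ conditioning set.
  P8: blocked at fork node U ∈ conditioning set.
{C, Q, U} does not satisfy the backdoor criterion.

No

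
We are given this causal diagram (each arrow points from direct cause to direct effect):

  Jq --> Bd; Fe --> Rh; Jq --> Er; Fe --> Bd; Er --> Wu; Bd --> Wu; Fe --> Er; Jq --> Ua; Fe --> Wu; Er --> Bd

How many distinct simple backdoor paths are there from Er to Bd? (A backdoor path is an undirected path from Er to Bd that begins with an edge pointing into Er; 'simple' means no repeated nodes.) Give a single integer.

3

A backdoor path from Er to Bd is any simple undirected path whose first edge points into Er (i.e. leaves Er via a parent).
Parents of Er: {Fe, Jq}.
Enumerating:
  P1: Er <- Jq -> Bd
  P2: Er <- Fe -> Bd
  P3: Er <- Fe -> Wu <- Bd
That exhausts the simple backdoor paths. Count: 3.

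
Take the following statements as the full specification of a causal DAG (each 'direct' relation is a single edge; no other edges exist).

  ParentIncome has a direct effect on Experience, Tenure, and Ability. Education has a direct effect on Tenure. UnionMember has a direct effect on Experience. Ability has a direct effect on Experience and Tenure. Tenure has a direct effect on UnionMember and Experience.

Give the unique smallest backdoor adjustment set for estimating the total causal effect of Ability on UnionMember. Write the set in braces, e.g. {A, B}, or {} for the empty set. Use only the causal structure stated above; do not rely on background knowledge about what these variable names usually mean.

{ParentIncome}

Variables eligible for adjustment (non-descendants of Ability, excluding Ability and UnionMember): {Education, ParentIncome}.
Backdoor paths from Ability to UnionMember:
  P1: Ability <- ParentIncome -> Tenure -> UnionMember
  P2: Ability <- ParentIncome -> Tenure -> Experience <- UnionMember
  P3: Ability <- ParentIncome -> Experience <- Tenure -> UnionMember
  P4: Ability <- ParentIncome -> Experience <- UnionMember
The empty set is not sufficient: P1 (Ability <- ParentIncome -> Tenure -> UnionMember) has no collider blocking it and no conditioned non-collider, so it is open.
Try {ParentIncome}:
  P1: blocked at fork node ParentIncome ∈ conditioning set.
  P2: blocked at fork node ParentIncome ∈ conditioning set.
  P3: blocked at fork node ParentIncome ∈ conditioning set.
  P4: blocked at fork node ParentIncome ∈ conditioning set.
{ParentIncome} contains no descendant of Ability and blocks every backdoor path.
No other singleton works — e.g. {Education} leaves P1 open — so {ParentIncome} is the unique smallest valid adjustment set.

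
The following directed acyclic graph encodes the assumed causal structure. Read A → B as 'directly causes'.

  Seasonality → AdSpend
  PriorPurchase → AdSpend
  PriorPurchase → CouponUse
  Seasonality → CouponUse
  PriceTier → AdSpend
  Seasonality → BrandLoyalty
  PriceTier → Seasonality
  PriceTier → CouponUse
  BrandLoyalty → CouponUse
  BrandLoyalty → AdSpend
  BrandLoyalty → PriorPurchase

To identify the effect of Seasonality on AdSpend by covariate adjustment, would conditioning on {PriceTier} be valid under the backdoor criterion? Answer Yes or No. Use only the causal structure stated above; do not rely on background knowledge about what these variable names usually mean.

Backdoor paths from Seasonality to AdSpend (paths whose first edge points into Seasonality):
  P1: Seasonality <- PriceTier -> CouponUse <- BrandLoyalty -> PriorPurchase -> AdSpend
  P2: Seasonality <- PriceTier -> CouponUse <- BrandLoyalty -> AdSpend
  P3: Seasonality <- PriceTier -> CouponUse <- PriorPurchase <- BrandLoyalty -> AdSpend
  P4: Seasonality <- PriceTier -> CouponUse <- PriorPurchase -> AdSpend
  P5: Seasonality <- PriceTier -> AdSpend
Condition 1 (no descendant of Seasonality in the set): holds — descendants of Seasonality are {AdSpend, BrandLoyalty, CouponUse, PriorPurchase}; none are in {PriceTier}.
Condition 2 (every backdoor path blocked by {PriceTier}):
  P1: blocked at fork node PriceTier ∈ conditioning set.
  P2: blocked at fork node PriceTier ∈ conditioning set.
  P3: blocked at fork node PriceTier ∈ conditioning set.
  P4: blocked at fork node PriceTier ∈ conditioning set.
  P5: blocked at fork node PriceTier ∈ conditioning set.
{PriceTier} satisfies the backdoor criterion.

Yes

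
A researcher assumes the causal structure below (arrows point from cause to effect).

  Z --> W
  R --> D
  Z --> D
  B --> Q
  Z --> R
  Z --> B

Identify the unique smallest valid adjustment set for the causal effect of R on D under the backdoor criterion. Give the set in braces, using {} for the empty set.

Variables eligible for adjustment (non-descendants of R, excluding R and D): {B, Q, W, Z}.
Backdoor paths from R to D:
  P1: R <- Z -> D
The empty set is not sufficient: P1 (R <- Z -> D) has no collider blocking it and no conditioned non-collider, so it is open.
Try {Z}:
  P1: blocked at fork node Z ∈ conditioning set.
{Z} contains no descendant of R and blocks every backdoor path.
No other singleton works — e.g. {B} leaves P1 open — so {Z} is the unique smallest valid adjustment set.

{Z}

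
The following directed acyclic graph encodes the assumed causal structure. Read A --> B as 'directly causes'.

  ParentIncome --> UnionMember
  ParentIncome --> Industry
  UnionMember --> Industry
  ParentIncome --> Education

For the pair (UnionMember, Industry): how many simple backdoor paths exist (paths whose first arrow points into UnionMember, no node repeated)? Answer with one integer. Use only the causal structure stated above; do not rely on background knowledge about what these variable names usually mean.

1

A backdoor path from UnionMember to Industry is any simple undirected path whose first edge points into UnionMember (i.e. leaves UnionMember via a parent).
Parents of UnionMember: {ParentIncome}.
Enumerating:
  P1: UnionMember <- ParentIncome -> Industry
That exhausts the simple backdoor paths. Count: 1.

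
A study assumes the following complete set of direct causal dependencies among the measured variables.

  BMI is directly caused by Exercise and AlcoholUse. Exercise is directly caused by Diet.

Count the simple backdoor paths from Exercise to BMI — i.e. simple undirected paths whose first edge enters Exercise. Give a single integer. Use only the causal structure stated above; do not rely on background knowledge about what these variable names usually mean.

A backdoor path from Exercise to BMI is any simple undirected path whose first edge points into Exercise (i.e. leaves Exercise via a parent).
Parents of Exercise: {Diet}.
No simple path from any parent of Exercise reaches BMI without revisiting Exercise, so there are no backdoor paths.

0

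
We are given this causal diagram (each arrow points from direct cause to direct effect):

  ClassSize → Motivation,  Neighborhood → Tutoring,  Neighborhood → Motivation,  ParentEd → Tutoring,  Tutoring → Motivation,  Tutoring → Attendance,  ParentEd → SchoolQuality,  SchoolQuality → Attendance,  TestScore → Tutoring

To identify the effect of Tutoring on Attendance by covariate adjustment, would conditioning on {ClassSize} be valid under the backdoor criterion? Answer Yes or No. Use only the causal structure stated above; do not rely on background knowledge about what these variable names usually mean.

No

Backdoor paths from Tutoring to Attendance (paths whose first edge points into Tutoring):
  P1: Tutoring <- ParentEd -> SchoolQuality -> Attendance
Condition 1 (no descendant of Tutoring in the set): holds — descendants of Tutoring are {Attendance, Motivation}; none are in {ClassSize}.
Condition 2 (every backdoor path blocked by {ClassSize}):
  P1: open — no interior node is in the conditioning set.
{ClassSize} does not satisfy the backdoor criterion.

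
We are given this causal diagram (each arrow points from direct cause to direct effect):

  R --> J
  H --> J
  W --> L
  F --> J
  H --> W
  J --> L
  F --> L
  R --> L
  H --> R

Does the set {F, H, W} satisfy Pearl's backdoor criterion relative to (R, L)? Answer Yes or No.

Yes

Backdoor paths from R to L (paths whose first edge points into R):
  P1: R <- H -> W -> L
  P2: R <- H -> J <- F -> L
  P3: R <- H -> J -> L
Condition 1 (no descendant of R in the set): holds — descendants of R are {J, L}; none are in {F, H, W}.
Condition 2 (every backdoor path blocked by {F, H, W}):
  P1: blocked at fork node H ∈ conditioning set.
  P2: blocked at fork node H ∈ conditioning set.
  P3: blocked at fork node H ∈ conditioning set.
{F, H, W} satisfies the backdoor criterion.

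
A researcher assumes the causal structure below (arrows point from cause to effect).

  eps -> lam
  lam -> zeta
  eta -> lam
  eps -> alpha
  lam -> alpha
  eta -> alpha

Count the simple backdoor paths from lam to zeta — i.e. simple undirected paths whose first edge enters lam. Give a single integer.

A backdoor path from lam to zeta is any simple undirected path whose first edge points into lam (i.e. leaves lam via a parent).
Parents of lam: {eps, eta}.
No simple path from any parent of lam reaches zeta without revisiting lam, so there are no backdoor paths.

0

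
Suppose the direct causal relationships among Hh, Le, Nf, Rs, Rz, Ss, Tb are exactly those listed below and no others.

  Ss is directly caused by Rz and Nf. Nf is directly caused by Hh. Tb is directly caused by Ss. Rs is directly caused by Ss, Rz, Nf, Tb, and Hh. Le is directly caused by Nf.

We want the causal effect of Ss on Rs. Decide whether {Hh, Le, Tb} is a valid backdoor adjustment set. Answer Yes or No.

Backdoor paths from Ss to Rs (paths whose first edge points into Ss):
  P1: Ss <- Rz -> Rs
  P2: Ss <- Nf <- Hh -> Rs
  P3: Ss <- Nf -> Rs
Condition 1 (no descendant of Ss in the set): FAILS — Tb is a descendant of Ss.
Condition 2 (every backdoor path blocked by {Hh, Le, Tb}):
  P1: open — no interior node is in the conditioning set.
  P2: blocked at fork node Hh ∈ conditioning set.
  P3: open — no interior node is in the conditioning set.
{Hh, Le, Tb} does not satisfy the backdoor criterion.

No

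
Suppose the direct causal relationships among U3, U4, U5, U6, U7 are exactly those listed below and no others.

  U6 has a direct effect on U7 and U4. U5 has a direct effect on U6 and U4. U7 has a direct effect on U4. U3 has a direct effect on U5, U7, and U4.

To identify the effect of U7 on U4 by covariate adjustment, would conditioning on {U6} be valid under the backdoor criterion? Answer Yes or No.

Backdoor paths from U7 to U4 (paths whose first edge points into U7):
  P1: U7 <- U3 -> U5 -> U6 -> U4
  P2: U7 <- U3 -> U5 -> U4
  P3: U7 <- U3 -> U4
  P4: U7 <- U6 <- U5 <- U3 -> U4
  P5: U7 <- U6 <- U5 -> U4
  P6: U7 <- U6 -> U4
Condition 1 (no descendant of U7 in the set): holds — descendants of U7 are {U4}; none are in {U6}.
Condition 2 (every backdoor path blocked by {U6}):
  P1: blocked at chain node U6 ∈ conditioning set.
  P2: open — no interior node is in the conditioning set.
  P3: open — no interior node is in the conditioning set.
  P4: blocked at chain node U6 ∈ conditioning set.
  P5: blocked at chain node U6 ∈ conditioning set.
  P6: blocked at fork node U6 ∈ conditioning set.
{U6} does not satisfy the backdoor criterion.

No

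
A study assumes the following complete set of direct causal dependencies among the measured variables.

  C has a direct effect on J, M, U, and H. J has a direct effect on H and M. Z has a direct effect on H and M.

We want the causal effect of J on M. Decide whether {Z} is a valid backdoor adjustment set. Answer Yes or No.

No

Backdoor paths from J to M (paths whose first edge points into J):
  P1: J <- C -> M
  P2: J <- C -> H <- Z -> M
Condition 1 (no descendant of J in the set): holds — descendants of J are {H, M}; none are in {Z}.
Condition 2 (every backdoor path blocked by {Z}):
  P1: open — no interior node is in the conditioning set.
  P2: blocked at collider H (neither it nor any descendant is in the conditioning set).
{Z} does not satisfy the backdoor criterion.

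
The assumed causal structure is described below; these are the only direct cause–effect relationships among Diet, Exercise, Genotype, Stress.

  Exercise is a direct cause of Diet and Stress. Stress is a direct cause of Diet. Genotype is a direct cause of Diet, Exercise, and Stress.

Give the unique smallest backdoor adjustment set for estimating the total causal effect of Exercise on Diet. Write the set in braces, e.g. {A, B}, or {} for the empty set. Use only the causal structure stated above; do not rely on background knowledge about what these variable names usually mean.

{Genotype}

Variables eligible for adjustment (non-descendants of Exercise, excluding Exercise and Diet): {Genotype}.
Backdoor paths from Exercise to Diet:
  P1: Exercise <- Genotype -> Stress -> Diet
  P2: Exercise <- Genotype -> Diet
The empty set is not sufficient: P1 (Exercise <- Genotype -> Stress -> Diet) has no collider blocking it and no conditioned non-collider, so it is open.
Try {Genotype}:
  P1: blocked at fork node Genotype ∈ conditioning set.
  P2: blocked at fork node Genotype ∈ conditioning set.
{Genotype} contains no descendant of Exercise and blocks every backdoor path.
{Genotype} is the unique smallest valid adjustment set.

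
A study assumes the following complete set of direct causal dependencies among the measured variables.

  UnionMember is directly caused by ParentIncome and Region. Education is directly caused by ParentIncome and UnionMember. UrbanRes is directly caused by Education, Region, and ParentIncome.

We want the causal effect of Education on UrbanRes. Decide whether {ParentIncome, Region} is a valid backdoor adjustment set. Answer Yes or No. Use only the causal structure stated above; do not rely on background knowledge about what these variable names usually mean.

Yes

Backdoor paths from Education to UrbanRes (paths whose first edge points into Education):
  P1: Education <- ParentIncome -> UnionMember <- Region -> UrbanRes
  P2: Education <- ParentIncome -> UrbanRes
  P3: Education <- UnionMember <- Region -> UrbanRes
  P4: Education <- UnionMember <- ParentIncome -> UrbanRes
Condition 1 (no descendant of Education in the set): holds — descendants of Education are {UrbanRes}; none are in {ParentIncome, Region}.
Condition 2 (every backdoor path blocked by {ParentIncome, Region}):
  P1: blocked at fork node ParentIncome ∈ conditioning set.
  P2: blocked at fork node ParentIncome ∈ conditioning set.
  P3: blocked at fork node Region ∈ conditioning set.
  P4: blocked at fork node ParentIncome ∈ conditioning set.
{ParentIncome, Region} satisfies the backdoor criterion.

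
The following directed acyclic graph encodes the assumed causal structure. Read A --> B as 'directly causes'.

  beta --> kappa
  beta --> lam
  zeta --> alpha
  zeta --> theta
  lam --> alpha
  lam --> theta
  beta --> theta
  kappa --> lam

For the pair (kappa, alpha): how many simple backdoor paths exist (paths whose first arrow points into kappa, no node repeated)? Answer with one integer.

4

A backdoor path from kappa to alpha is any simple undirected path whose first edge points into kappa (i.e. leaves kappa via a parent).
Parents of kappa: {beta}.
Enumerating:
  P1: kappa <- beta -> lam -> theta <- zeta -> alpha
  P2: kappa <- beta -> lam -> alpha
  P3: kappa <- beta -> theta <- zeta -> alpha
  P4: kappa <- beta -> theta <- lam -> alpha
That exhausts the simple backdoor paths. Count: 4.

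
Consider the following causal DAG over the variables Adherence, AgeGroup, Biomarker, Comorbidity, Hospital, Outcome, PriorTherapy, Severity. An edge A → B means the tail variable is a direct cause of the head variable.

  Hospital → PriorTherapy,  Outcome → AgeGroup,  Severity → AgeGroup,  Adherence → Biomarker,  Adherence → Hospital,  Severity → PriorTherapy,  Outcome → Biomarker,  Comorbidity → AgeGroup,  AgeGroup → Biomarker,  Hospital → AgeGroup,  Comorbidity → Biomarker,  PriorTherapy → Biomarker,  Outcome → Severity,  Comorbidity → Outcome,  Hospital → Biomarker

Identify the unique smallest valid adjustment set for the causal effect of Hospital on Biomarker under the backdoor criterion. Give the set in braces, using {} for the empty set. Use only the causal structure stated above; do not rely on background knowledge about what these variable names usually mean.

{Adherence}

Variables eligible for adjustment (non-descendants of Hospital, excluding Hospital and Biomarker): {Adherence, Comorbidity, Outcome, Severity}.
Backdoor paths from Hospital to Biomarker:
  P1: Hospital <- Adherence -> Biomarker
The empty set is not sufficient: P1 (Hospital <- Adherence -> Biomarker) has no collider blocking it and no conditioned non-collider, so it is open.
Try {Adherence}:
  P1: blocked at fork node Adherence ∈ conditioning set.
{Adherence} contains no descendant of Hospital and blocks every backdoor path.
No other singleton works — e.g. {Comorbidity} leaves P1 open — so {Adherence} is the unique smallest valid adjustment set.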